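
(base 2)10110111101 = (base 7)4166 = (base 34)197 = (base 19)416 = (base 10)1469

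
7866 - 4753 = 3113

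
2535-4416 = -1881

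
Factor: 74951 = 241^1*311^1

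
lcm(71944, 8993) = 71944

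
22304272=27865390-5561118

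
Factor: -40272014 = -1*2^1*17^1*1184471^1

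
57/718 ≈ 0.0794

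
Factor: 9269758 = 2^1*19^2*37^1*347^1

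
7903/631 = 12+331/631 ≈ 12.52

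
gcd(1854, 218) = 2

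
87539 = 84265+3274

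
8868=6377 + 2491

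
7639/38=201 + 1/38 ≈ 201.03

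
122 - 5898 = -5776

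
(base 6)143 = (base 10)63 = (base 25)2d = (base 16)3f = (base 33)1u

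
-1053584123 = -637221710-416362413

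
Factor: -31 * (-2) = 2^1 * 31^1 = 62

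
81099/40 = 2027 + 19/40 ≈ 2027.48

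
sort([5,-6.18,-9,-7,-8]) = [-9,-8,-7,-6.18,5]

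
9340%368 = 140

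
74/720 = 37/360 ≈ 0.103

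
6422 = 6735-313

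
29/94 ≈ 0.309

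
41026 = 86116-45090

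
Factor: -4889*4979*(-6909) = 3^1*7^2*13^1*47^1*383^1*4889^1 = 168181164879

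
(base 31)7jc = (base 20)i68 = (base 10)7328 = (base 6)53532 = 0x1ca0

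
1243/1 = 1243 = 1243.00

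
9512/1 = 9512 = 9512.00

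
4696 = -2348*(-2)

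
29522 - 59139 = -29617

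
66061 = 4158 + 61903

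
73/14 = 5 + 3/14≈5.21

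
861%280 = 21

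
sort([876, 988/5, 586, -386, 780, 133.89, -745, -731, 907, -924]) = [-924, -745, -731, -386, 133.89, 988/5, 586, 780, 876, 907]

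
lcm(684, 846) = 32148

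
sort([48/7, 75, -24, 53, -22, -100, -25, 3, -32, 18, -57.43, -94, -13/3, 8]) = [-100, -94, -57.43, -32, -25, -24, -22, -13/3, 3, 48/7, 8, 18, 53, 75]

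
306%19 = 2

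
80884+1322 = 82206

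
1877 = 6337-4460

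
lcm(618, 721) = 4326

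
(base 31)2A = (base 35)22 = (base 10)72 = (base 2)1001000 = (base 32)28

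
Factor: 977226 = 2^1 * 3^1 * 271^1 * 601^1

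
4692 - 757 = 3935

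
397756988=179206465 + 218550523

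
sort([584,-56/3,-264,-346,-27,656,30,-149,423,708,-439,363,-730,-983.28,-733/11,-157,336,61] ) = [-983.28,-730,-439,-346,-264,-157,-149,-733/11,-27,-56/3,30,61,336,363,423,584,656,708] 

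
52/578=26/289 ≈ 0.0900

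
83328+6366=89694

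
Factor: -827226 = -1*2^1*3^3*15319^1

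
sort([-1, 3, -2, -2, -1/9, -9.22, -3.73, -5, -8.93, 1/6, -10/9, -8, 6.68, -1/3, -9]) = [-9.22, -9, -8.93, -8, -5, -3.73, -2, -2, -10/9, -1, -1/3, -1/9, 1/6, 3, 6.68]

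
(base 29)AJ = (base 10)309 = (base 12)219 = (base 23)DA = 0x135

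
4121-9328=-5207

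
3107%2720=387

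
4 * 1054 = 4216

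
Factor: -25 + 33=2^3=8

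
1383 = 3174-1791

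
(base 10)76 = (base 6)204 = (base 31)2e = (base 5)301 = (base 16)4c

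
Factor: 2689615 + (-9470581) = -1 * 2^1 * 3^1 * 457^1 * 2473^1 = -6780966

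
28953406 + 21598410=50551816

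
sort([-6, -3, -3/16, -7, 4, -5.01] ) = [-7, -6, -5.01, -3, -3/16, 4] 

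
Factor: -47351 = -1*47351^1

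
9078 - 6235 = 2843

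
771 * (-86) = -66306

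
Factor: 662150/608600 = 2^(-2)*19^1*41^1*179^(-1) = 779/716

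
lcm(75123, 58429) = 525861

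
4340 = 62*70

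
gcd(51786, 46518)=6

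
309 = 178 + 131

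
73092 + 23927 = 97019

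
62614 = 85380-22766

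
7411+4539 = 11950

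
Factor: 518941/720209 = 7^(-1)*137^(-1)*691^1 = 691/959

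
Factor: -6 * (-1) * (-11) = -1 * 2^1 * 3^1 * 11^1 = -66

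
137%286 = 137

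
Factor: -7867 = -1 * 7867^1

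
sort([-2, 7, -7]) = [-7, -2, 7]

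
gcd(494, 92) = 2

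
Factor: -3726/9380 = -1 * 2^(-1) * 3^4 * 5^(-1) * 7^(-1) * 23^1 * 67^(-1) = -1863/4690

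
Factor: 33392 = 2^4 * 2087^1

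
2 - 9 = -7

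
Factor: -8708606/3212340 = -1*2^ (-1)*3^ (-1)*5^ (-1)*37^ (-1)*269^1*1447^ (-1)*16187^1 = -4354303/1606170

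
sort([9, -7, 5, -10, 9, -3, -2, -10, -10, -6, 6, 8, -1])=[-10, -10, -10, -7, -6, -3, -2, -1, 5, 6, 8, 9, 9]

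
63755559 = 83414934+-19659375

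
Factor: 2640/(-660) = -1 * 2^2 = -4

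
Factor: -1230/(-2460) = 2^(-1) = 1/2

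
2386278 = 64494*37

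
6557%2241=2075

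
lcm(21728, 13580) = 108640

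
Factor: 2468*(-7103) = -1*2^2*617^1*7103^1 = -17530204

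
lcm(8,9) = 72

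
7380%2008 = 1356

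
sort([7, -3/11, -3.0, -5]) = [-5, -3.0, -3/11, 7]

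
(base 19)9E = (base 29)6B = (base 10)185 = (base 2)10111001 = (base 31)5U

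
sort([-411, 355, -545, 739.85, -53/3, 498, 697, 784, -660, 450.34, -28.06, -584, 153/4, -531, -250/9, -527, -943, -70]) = [-943, -660, -584, -545, -531, -527, -411, -70, -28.06, -250/9, -53/3, 153/4, 355, 450.34, 498, 697, 739.85, 784]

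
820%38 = 22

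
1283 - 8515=-7232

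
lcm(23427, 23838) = 1358766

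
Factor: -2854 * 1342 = -1 * 2^2 * 11^1 * 61^1 * 1427^1 = -3830068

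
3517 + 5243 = 8760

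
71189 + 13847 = 85036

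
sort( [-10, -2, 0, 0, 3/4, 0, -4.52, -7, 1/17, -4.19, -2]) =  [-10, -7, -4.52, -4.19, -2, -2, 0, 0, 0, 1/17, 3/4]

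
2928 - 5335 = -2407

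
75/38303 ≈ 0.00196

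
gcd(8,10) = 2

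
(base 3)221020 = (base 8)1251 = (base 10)681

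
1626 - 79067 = -77441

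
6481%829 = 678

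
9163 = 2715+6448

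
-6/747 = -2/249 ≈ -0.00803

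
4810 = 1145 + 3665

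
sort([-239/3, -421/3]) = [-421/3, -239/3]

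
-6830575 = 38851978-45682553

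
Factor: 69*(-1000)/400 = -1*2^(-1)*3^1*5^1*23^1 = -345/2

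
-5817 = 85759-91576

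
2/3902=1/1951 ≈ 0.000513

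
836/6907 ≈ 0.121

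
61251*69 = 4226319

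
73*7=511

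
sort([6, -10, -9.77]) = [-10, -9.77, 6]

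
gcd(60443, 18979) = 1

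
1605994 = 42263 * 38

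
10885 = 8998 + 1887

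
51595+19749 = 71344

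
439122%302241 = 136881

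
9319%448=359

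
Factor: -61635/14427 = -1 * 3^(-1) * 5^1 * 229^(-1) * 587^1 = -2935/687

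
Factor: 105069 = 3^1*35023^1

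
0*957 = 0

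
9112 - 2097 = 7015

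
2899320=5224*555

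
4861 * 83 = 403463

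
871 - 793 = 78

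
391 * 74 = 28934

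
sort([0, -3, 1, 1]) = [-3, 0, 1, 1]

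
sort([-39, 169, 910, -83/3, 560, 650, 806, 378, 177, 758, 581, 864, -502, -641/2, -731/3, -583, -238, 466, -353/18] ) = [-583, -502, -641/2, -731/3, -238, -39, -83/3, -353/18, 169, 177, 378, 466, 560, 581, 650, 758, 806, 864, 910] 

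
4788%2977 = 1811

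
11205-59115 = -47910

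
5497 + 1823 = 7320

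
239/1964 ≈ 0.122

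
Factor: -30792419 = -1*7^1*83^1*52999^1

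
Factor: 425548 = 2^2*191^1*557^1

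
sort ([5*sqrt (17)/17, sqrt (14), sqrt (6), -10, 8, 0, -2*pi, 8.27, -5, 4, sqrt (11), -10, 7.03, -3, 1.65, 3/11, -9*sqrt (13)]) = [-9*sqrt (13), -10, -10, -2*pi, -5, -3, 0, 3/11, 5*sqrt (17)/17, 1.65, sqrt (6), sqrt (11), sqrt (14), 4, 7.03, 8, 8.27]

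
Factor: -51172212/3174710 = -1 * 2^1 * 3^1 * 5^(-1) * 7^(-1) * 11^(-1) * 13^1 * 19^(-1) * 31^(-1) * 46861^1 = -3655158/226765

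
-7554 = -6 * 1259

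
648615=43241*15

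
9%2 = 1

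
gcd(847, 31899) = 7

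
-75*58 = -4350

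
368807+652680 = 1021487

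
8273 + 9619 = 17892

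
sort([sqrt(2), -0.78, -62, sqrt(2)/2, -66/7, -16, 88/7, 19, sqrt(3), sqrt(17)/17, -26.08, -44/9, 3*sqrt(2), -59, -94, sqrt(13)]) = [-94, -62, -59, -26.08, -16, -66/7, -44/9, -0.78, sqrt(17)/17, sqrt(2)/2, sqrt(2), sqrt(3), sqrt(13), 3*sqrt(2), 88/7, 19]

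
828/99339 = 276/33113 ≈ 0.00834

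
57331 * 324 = 18575244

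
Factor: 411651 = 3^2 * 53^1 * 863^1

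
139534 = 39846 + 99688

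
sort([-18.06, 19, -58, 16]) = [-58, -18.06, 16, 19]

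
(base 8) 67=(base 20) 2f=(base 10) 55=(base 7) 106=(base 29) 1q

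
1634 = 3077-1443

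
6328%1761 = 1045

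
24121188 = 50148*481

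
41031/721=56 + 655/721 ≈ 56.91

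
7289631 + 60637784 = 67927415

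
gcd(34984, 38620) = 4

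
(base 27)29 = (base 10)63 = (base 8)77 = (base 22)2j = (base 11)58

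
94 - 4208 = -4114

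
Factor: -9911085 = -1*3^1*5^1*17^1*38867^1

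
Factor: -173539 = -1 * 173539^1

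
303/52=5 + 43/52 ≈ 5.83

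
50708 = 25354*2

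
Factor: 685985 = 5^1*137197^1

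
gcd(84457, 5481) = 1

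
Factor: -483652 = -1*2^2*13^1*71^1*131^1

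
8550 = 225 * 38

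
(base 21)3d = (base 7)136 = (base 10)76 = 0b1001100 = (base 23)37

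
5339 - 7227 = -1888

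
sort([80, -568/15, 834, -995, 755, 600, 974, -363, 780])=[-995, -363, -568/15, 80, 600, 755, 780, 834, 974]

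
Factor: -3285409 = -1*293^1*11213^1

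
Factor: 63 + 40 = 103^1 = 103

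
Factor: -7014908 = -1*2^2*23^1*76249^1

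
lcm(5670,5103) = 51030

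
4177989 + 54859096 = 59037085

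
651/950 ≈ 0.685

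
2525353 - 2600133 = -74780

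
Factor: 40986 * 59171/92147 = 2^1 * 3^4 * 7^1 * 23^1 * 79^1 * 107^1 * 8377^(-1) = 220471146/8377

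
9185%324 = 113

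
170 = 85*2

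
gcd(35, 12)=1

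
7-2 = 5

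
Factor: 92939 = 7^1*11^1*17^1*71^1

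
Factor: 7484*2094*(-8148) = -1*2^5*3^2*7^1*97^1*349^1*1871^1 = -127691349408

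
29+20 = 49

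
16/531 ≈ 0.0301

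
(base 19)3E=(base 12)5B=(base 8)107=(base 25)2L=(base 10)71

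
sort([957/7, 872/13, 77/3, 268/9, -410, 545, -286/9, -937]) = [-937, -410, -286/9, 77/3, 268/9, 872/13, 957/7, 545]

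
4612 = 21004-16392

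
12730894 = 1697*7502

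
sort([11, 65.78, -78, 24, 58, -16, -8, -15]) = [-78, -16, -15, -8, 11, 24, 58, 65.78]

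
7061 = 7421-360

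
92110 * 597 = 54989670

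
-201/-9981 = 67/3327 ≈ 0.0201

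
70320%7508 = 2748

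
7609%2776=2057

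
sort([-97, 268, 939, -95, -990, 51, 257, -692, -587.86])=[-990, -692, -587.86, -97, -95, 51, 257, 268, 939]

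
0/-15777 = 0 = 0.00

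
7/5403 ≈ 0.00130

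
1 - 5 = -4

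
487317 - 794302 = -306985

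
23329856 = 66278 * 352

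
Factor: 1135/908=2^(-2)*5^1=5/4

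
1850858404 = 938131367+912727037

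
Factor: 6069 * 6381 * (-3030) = -1 * 2^1 * 3^4 * 5^1 * 7^1 * 17^2 * 101^1 * 709^1 = -117340655670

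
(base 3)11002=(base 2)1101110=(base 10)110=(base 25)4a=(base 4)1232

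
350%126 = 98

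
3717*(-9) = -33453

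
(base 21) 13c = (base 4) 20010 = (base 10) 516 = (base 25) kg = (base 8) 1004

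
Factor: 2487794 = 2^1 * 29^1 * 59^1 * 727^1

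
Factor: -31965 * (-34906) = 2^1 * 3^1 * 5^1 * 31^1 * 563^1 * 2131^1 = 1115770290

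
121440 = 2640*46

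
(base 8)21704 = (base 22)ik4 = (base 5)243111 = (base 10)9156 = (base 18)1a4c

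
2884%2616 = 268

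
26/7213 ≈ 0.00360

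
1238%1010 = 228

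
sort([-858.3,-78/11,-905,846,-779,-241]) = [-905,-858.3,-779,-241,-78/11,846]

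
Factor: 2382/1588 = 2^(-1) * 3^1 = 3/2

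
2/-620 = -1/310 ≈ -0.00323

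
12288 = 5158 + 7130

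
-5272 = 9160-14432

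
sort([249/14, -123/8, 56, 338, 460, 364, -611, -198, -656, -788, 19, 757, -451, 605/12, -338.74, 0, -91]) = [-788, -656, -611, -451, -338.74, -198, -91, -123/8, 0, 249/14, 19, 605/12, 56, 338, 364, 460, 757]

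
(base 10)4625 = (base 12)2815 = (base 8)11021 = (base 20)bb5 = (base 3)20100022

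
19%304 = 19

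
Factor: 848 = 2^4*53^1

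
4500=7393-2893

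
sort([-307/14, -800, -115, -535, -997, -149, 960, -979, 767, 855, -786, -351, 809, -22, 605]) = [-997, -979, -800, -786, -535, -351, -149, -115, -22, -307/14, 605, 767, 809, 855, 960]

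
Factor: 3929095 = 5^1*31^1*25349^1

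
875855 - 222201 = 653654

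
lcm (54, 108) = 108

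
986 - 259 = 727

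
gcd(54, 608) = 2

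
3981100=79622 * 50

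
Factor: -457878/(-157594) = 3^1*17^1*67^2*78797^(-1) = 228939/78797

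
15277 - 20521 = -5244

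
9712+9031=18743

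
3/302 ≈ 0.00993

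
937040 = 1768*530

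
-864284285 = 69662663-933946948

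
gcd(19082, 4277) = 329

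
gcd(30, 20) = 10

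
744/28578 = 124/4763 ≈ 0.0260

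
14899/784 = 19 + 3/784 ≈ 19.00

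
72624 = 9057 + 63567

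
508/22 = 23 + 1/11 ≈ 23.09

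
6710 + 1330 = 8040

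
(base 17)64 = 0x6a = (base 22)4i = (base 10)106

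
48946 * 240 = 11747040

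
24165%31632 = 24165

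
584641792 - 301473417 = 283168375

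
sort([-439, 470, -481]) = [-481, -439, 470]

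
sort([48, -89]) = [-89, 48]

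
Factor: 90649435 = 5^1*739^1*24533^1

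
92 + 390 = 482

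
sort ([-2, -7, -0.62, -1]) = [-7, -2, -1, -0.62]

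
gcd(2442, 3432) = 66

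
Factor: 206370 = 2^1*3^2*5^1*2293^1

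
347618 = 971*358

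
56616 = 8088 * 7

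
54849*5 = 274245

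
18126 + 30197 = 48323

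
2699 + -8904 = -6205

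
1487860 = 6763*220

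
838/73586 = 419/36793 ≈ 0.0114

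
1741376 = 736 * 2366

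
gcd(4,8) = 4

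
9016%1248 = 280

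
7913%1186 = 797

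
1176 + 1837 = 3013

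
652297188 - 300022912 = 352274276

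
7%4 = 3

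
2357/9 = 261 + 8/9 ≈ 261.89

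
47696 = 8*5962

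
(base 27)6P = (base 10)187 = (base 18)A7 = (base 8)273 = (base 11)160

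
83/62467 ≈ 0.00133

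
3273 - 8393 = -5120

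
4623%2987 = 1636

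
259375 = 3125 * 83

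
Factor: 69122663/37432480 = 2^(-5) * 5^(-1) * 17^1 * 179^(-1) * 1307^(-1) * 4066039^1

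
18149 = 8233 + 9916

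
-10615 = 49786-60401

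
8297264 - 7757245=540019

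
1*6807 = 6807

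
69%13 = 4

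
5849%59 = 8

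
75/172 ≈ 0.436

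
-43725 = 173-43898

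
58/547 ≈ 0.106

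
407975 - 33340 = 374635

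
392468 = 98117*4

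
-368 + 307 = -61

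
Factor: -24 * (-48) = 2^7 * 3^2 = 1152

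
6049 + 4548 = 10597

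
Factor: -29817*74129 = -1*3^2*11^1*23^1*293^1*3313^1 = -2210304393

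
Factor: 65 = 5^1*13^1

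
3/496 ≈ 0.00605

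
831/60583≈0.0137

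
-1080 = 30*(-36)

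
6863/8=857 + 7/8 ≈ 857.88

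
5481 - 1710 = 3771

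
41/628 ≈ 0.0653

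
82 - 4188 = -4106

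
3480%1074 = 258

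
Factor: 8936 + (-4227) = 17^1*277^1 = 4709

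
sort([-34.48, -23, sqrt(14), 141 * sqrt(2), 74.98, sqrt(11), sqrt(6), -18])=[-34.48, -23, -18, sqrt(6), sqrt(11), sqrt(14), 74.98, 141 * sqrt(2)]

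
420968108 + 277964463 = 698932571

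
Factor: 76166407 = 113^1 * 191^1 * 3529^1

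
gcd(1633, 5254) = 71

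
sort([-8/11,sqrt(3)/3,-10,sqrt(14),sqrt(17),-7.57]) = [-10,-7.57,-8/11,sqrt(3)/3,sqrt(14),sqrt(17)]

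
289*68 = 19652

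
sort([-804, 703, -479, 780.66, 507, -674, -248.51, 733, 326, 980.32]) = [-804, -674, -479, -248.51, 326, 507, 703, 733, 780.66, 980.32]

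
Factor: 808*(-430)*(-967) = 2^4*5^1*43^1*101^1*967^1 = 335974480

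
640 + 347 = 987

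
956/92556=239/23139 ≈ 0.0103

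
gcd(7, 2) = 1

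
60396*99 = 5979204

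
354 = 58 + 296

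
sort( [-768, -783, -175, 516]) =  [-783, -768, -175, 516]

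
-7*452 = -3164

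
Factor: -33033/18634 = -1*2^(-1)*3^1*11^(-1)*13^1 = -39/22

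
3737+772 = 4509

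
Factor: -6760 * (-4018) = 2^4 * 5^1 * 7^2 * 13^2 * 41^1 = 27161680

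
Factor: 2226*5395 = 2^1*3^1*5^1*7^1*13^1*53^1*83^1 = 12009270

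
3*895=2685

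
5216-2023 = 3193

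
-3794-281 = -4075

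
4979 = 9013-4034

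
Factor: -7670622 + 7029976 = -1 * 2^1 * 31^1 * 10333^1 = -640646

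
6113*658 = 4022354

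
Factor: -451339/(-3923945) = 5^(-1)*7^2*61^1*151^1*784789^(-1)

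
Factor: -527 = -1 * 17^1 * 31^1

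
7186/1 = 7186 = 7186.00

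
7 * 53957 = 377699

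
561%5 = 1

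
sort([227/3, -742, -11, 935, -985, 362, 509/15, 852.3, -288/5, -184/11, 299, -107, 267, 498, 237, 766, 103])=[-985, -742, -107, -288/5, -184/11, -11, 509/15, 227/3, 103, 237, 267, 299, 362, 498, 766, 852.3, 935]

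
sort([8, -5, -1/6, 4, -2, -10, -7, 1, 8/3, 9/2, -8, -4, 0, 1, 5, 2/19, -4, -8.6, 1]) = [-10, -8.6, -8, -7, -5, -4, -4, -2, -1/6, 0, 2/19, 1, 1, 1, 8/3, 4, 9/2, 5, 8]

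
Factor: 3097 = 19^1*163^1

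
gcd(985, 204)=1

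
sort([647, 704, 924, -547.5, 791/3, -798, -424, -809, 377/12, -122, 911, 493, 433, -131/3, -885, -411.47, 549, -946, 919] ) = [-946, -885, -809, -798, -547.5, -424, -411.47, -122, -131/3, 377/12, 791/3, 433, 493, 549, 647, 704, 911, 919, 924] 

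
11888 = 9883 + 2005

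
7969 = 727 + 7242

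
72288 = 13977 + 58311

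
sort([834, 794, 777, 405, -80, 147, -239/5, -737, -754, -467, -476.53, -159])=[-754, -737, -476.53, -467, -159, -80, -239/5, 147, 405, 777, 794, 834]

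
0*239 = 0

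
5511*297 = 1636767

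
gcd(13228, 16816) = 4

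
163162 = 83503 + 79659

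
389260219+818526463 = 1207786682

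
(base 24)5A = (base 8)202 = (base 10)130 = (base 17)7B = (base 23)5F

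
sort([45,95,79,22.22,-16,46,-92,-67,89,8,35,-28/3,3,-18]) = [-92,-67,-18,-16,-28/3,3,8,22.22,35,45,46,79,89,95]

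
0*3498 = 0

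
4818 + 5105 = 9923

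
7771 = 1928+5843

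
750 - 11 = 739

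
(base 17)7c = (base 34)3t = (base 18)75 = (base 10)131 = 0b10000011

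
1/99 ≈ 0.0101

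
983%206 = 159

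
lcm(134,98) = 6566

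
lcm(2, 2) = 2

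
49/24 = 2 + 1/24 ≈ 2.04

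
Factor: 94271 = 31^1*3041^1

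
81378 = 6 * 13563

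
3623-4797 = -1174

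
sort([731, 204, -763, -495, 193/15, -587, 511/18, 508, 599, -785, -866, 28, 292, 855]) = [-866, -785, -763, -587, -495, 193/15, 28, 511/18, 204, 292, 508, 599, 731, 855]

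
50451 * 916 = 46213116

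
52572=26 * 2022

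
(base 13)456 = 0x2eb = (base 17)29g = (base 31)o3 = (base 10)747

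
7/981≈0.00714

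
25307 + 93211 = 118518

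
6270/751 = 8 + 262/751 ≈ 8.35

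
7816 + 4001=11817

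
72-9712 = -9640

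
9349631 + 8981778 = 18331409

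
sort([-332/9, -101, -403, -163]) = [-403, -163, -101, -332/9]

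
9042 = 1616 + 7426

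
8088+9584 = 17672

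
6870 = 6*1145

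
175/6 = 29 + 1/6 ≈ 29.17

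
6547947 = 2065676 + 4482271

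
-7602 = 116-7718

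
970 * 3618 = 3509460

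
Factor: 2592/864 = 3^1 = 3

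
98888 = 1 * 98888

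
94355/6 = 15725 + 5/6 ≈ 15725.83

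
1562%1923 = 1562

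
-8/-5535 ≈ 0.00145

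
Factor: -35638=-1 * 2^1 * 103^1 * 173^1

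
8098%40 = 18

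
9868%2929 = 1081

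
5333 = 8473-3140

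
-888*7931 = -7042728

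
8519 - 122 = 8397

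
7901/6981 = 1 + 920/6981 ≈ 1.13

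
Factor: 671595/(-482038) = -1*2^(-1)*3^1*5^1*29^(-1)*8311^(-1)*44773^1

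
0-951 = -951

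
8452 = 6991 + 1461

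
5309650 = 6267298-957648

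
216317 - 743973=-527656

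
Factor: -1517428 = -1*2^2*11^1*34487^1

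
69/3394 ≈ 0.0203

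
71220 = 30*2374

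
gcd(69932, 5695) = 1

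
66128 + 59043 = 125171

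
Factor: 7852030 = 2^1 * 5^1 * 785203^1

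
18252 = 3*6084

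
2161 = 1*2161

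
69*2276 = 157044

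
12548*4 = 50192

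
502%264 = 238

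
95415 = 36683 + 58732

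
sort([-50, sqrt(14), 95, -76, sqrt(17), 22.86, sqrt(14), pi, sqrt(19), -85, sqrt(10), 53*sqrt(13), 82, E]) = [-85, -76, -50, E, pi, sqrt(10), sqrt(14), sqrt(14), sqrt(17), sqrt(19), 22.86, 82, 95, 53*sqrt(13)]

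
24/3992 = 3/499 ≈ 0.00601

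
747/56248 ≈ 0.0133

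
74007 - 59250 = 14757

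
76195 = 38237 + 37958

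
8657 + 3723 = 12380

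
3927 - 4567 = -640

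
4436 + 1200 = 5636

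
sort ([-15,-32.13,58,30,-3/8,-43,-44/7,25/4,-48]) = [-48,-43,-32.13,-15,-44/7,-3/8,25/4,30,58]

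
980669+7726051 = 8706720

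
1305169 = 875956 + 429213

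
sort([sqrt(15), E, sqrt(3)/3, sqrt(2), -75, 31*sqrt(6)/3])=[-75, sqrt(3)/3, sqrt(2), E, sqrt(15), 31*sqrt(6)/3]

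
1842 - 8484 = -6642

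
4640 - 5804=-1164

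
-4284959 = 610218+-4895177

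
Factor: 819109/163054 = 2^(-1)*19^2*2269^1*81527^(-1)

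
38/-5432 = -19/2716 ≈ -0.00700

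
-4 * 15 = -60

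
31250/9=3472 + 2/9 ≈ 3472.22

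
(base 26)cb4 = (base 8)20322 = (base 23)fk7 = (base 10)8402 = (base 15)2752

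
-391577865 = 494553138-886131003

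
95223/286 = 332 + 271/286 ≈ 332.95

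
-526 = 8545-9071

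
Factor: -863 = -1 * 863^1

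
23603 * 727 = 17159381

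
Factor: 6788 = 2^2*1697^1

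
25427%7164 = 3935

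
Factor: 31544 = 2^3*3943^1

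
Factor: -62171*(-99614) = 2^1*49807^1*62171^1 = 6193101994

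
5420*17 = 92140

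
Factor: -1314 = -1 * 2^1 * 3^2 * 73^1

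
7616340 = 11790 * 646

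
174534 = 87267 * 2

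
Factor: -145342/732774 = -1*3^(-1)*7^(-1)*73^(-1)*239^(-1)*72671^1 = -72671/366387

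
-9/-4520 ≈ 0.00199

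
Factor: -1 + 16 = 3^1 * 5^1 = 15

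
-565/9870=-113/1974 ≈ -0.0572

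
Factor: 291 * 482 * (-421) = -1 * 2^1 * 3^1 * 97^1 * 241^1 * 421^1 = -59050302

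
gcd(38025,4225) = 4225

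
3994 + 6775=10769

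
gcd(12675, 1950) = 975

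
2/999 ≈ 0.00200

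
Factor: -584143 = -1*7^1*83449^1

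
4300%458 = 178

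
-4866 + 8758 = 3892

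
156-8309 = -8153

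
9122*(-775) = -7069550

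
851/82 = 10 + 31/82 ≈ 10.38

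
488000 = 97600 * 5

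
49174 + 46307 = 95481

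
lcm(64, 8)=64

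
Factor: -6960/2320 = -1*3^1 = -3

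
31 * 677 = 20987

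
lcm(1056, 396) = 3168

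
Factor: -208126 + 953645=31^1*24049^1=745519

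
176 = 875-699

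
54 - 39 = 15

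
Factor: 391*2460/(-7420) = -1*3^1*7^(-1)*17^1*23^1*41^1*53^(-1) = -48093/371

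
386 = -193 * (-2)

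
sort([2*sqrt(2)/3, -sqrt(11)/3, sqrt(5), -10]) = [-10, -sqrt(11)/3, 2*sqrt(2)/3, sqrt(5)]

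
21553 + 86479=108032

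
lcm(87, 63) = 1827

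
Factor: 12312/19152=2^(-1)*3^2*7^(-1)=9/14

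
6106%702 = 490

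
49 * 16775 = 821975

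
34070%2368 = 918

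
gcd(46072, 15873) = 13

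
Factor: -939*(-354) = 2^1*3^2*59^1*313^1 = 332406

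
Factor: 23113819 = 107^1*337^1*641^1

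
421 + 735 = 1156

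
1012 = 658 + 354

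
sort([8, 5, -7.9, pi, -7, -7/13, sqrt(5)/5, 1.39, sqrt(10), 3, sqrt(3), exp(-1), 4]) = [-7.9, -7, -7/13, exp(-1), sqrt(5)/5, 1.39, sqrt(3), 3, pi, sqrt(10), 4, 5, 8]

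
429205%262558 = 166647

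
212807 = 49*4343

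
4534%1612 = 1310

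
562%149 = 115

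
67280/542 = 33640/271 ≈ 124.13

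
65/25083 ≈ 0.00259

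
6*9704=58224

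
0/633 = 0 = 0.00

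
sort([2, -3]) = [-3, 2]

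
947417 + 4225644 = 5173061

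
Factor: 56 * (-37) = -1 * 2^3 * 7^1 * 37^1 = -2072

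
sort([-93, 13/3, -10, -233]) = [-233, -93, -10, 13/3]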